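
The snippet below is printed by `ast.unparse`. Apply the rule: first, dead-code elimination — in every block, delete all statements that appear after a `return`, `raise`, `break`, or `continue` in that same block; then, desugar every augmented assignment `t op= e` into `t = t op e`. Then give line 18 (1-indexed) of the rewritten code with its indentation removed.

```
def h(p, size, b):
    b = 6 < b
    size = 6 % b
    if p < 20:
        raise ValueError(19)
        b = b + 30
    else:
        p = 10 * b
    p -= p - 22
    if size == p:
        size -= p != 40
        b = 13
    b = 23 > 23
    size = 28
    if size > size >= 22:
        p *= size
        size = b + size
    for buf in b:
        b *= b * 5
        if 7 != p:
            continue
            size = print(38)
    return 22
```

b = b * (b * 5)

Transformed code:
def h(p, size, b):
    b = 6 < b
    size = 6 % b
    if p < 20:
        raise ValueError(19)
    else:
        p = 10 * b
    p = p - (p - 22)
    if size == p:
        size = size - (p != 40)
        b = 13
    b = 23 > 23
    size = 28
    if size > size >= 22:
        p = p * size
        size = b + size
    for buf in b:
        b = b * (b * 5)
        if 7 != p:
            continue
    return 22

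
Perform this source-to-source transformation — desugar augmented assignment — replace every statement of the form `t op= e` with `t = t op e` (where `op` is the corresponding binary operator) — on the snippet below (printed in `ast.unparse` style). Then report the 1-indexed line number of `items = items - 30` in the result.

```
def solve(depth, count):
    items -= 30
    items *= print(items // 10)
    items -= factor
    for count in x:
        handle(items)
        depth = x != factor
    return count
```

2

Transformed code:
def solve(depth, count):
    items = items - 30
    items = items * print(items // 10)
    items = items - factor
    for count in x:
        handle(items)
        depth = x != factor
    return count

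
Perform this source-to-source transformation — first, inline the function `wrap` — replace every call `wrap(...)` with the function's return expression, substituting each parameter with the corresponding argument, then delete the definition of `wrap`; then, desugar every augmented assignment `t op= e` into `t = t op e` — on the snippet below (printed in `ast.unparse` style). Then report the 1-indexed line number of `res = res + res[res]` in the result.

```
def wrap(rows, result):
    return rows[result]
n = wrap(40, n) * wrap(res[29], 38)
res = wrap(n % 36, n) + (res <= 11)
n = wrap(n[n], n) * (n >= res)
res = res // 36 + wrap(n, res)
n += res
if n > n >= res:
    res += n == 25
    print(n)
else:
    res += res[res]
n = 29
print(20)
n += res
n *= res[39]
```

10

Transformed code:
n = 40[n] * res[29][38]
res = (n % 36)[n] + (res <= 11)
n = n[n][n] * (n >= res)
res = res // 36 + n[res]
n = n + res
if n > n >= res:
    res = res + (n == 25)
    print(n)
else:
    res = res + res[res]
n = 29
print(20)
n = n + res
n = n * res[39]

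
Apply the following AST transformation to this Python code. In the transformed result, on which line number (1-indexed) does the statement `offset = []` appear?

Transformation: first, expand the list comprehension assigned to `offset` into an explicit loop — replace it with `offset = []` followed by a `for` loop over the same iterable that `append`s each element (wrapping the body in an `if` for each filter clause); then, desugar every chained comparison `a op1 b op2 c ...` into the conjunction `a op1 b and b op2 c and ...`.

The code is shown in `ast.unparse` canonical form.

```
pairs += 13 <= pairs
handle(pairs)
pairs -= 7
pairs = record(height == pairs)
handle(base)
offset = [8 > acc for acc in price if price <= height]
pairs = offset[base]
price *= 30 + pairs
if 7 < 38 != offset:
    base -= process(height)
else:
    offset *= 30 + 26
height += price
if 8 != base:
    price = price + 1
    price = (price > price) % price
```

Transformed code:
pairs += 13 <= pairs
handle(pairs)
pairs -= 7
pairs = record(height == pairs)
handle(base)
offset = []
for acc in price:
    if price <= height:
        offset.append(8 > acc)
pairs = offset[base]
price *= 30 + pairs
if 7 < 38 and 38 != offset:
    base -= process(height)
else:
    offset *= 30 + 26
height += price
if 8 != base:
    price = price + 1
    price = (price > price) % price

6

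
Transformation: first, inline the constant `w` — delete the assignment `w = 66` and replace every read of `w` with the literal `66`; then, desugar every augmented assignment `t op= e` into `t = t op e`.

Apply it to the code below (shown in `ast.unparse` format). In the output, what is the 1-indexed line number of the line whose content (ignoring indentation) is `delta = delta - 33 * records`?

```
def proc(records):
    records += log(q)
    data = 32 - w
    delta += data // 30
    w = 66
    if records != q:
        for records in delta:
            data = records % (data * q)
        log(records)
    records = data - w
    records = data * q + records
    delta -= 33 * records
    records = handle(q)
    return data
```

11

Transformed code:
def proc(records):
    records = records + log(q)
    data = 32 - 66
    delta = delta + data // 30
    if records != q:
        for records in delta:
            data = records % (data * q)
        log(records)
    records = data - 66
    records = data * q + records
    delta = delta - 33 * records
    records = handle(q)
    return data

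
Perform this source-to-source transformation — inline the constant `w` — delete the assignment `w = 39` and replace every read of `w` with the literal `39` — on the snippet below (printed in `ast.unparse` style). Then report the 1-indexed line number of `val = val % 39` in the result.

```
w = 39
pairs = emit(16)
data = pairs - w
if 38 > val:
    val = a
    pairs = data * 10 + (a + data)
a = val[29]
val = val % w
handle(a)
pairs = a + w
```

Transformed code:
pairs = emit(16)
data = pairs - 39
if 38 > val:
    val = a
    pairs = data * 10 + (a + data)
a = val[29]
val = val % 39
handle(a)
pairs = a + 39

7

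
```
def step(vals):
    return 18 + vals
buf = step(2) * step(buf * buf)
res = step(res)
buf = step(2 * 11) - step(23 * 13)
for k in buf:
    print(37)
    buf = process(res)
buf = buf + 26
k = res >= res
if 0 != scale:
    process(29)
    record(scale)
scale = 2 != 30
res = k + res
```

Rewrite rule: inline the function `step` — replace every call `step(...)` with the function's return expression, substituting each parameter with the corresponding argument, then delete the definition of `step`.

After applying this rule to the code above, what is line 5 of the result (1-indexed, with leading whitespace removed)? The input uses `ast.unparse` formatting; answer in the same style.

Transformed code:
buf = (18 + 2) * (18 + buf * buf)
res = 18 + res
buf = 18 + 2 * 11 - (18 + 23 * 13)
for k in buf:
    print(37)
    buf = process(res)
buf = buf + 26
k = res >= res
if 0 != scale:
    process(29)
    record(scale)
scale = 2 != 30
res = k + res

print(37)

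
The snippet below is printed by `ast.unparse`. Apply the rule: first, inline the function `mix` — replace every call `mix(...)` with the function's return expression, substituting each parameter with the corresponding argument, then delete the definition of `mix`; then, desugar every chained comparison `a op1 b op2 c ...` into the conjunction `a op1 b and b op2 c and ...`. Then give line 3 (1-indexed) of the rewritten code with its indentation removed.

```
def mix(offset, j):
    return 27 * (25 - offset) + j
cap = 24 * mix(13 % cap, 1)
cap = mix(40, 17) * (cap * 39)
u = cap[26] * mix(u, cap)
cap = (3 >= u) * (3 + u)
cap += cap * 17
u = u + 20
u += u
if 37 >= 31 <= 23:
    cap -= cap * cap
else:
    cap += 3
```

u = cap[26] * (27 * (25 - u) + cap)

Transformed code:
cap = 24 * (27 * (25 - 13 % cap) + 1)
cap = (27 * (25 - 40) + 17) * (cap * 39)
u = cap[26] * (27 * (25 - u) + cap)
cap = (3 >= u) * (3 + u)
cap += cap * 17
u = u + 20
u += u
if 37 >= 31 and 31 <= 23:
    cap -= cap * cap
else:
    cap += 3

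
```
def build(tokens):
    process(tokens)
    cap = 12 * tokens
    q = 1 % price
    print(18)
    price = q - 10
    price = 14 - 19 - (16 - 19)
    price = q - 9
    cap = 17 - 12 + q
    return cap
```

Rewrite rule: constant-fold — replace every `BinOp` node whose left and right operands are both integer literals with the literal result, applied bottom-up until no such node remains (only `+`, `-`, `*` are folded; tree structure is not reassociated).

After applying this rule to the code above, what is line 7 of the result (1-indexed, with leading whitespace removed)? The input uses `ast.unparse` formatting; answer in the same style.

Transformed code:
def build(tokens):
    process(tokens)
    cap = 12 * tokens
    q = 1 % price
    print(18)
    price = q - 10
    price = -2
    price = q - 9
    cap = 5 + q
    return cap

price = -2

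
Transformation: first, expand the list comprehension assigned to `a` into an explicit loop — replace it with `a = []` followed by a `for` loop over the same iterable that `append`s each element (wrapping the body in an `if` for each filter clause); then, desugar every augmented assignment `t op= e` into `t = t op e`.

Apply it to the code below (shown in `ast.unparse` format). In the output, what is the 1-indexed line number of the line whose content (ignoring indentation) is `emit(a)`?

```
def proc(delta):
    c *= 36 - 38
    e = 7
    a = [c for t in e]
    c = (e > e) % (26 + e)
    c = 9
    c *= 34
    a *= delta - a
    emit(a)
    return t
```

11

Transformed code:
def proc(delta):
    c = c * (36 - 38)
    e = 7
    a = []
    for t in e:
        a.append(c)
    c = (e > e) % (26 + e)
    c = 9
    c = c * 34
    a = a * (delta - a)
    emit(a)
    return t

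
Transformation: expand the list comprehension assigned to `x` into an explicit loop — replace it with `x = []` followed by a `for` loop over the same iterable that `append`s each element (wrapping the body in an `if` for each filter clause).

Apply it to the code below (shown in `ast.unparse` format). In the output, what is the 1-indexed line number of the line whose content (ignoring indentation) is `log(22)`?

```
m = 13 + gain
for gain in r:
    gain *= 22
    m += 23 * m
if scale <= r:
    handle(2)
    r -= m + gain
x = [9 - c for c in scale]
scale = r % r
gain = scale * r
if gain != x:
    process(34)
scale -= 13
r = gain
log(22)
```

17

Transformed code:
m = 13 + gain
for gain in r:
    gain *= 22
    m += 23 * m
if scale <= r:
    handle(2)
    r -= m + gain
x = []
for c in scale:
    x.append(9 - c)
scale = r % r
gain = scale * r
if gain != x:
    process(34)
scale -= 13
r = gain
log(22)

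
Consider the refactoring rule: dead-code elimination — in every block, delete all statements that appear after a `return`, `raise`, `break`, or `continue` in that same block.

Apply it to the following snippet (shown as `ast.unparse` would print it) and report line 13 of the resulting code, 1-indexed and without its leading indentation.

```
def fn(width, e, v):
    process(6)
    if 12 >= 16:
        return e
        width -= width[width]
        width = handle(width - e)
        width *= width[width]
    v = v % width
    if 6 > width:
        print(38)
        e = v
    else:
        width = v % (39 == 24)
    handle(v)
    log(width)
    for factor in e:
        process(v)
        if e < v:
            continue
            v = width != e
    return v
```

for factor in e:

Transformed code:
def fn(width, e, v):
    process(6)
    if 12 >= 16:
        return e
    v = v % width
    if 6 > width:
        print(38)
        e = v
    else:
        width = v % (39 == 24)
    handle(v)
    log(width)
    for factor in e:
        process(v)
        if e < v:
            continue
    return v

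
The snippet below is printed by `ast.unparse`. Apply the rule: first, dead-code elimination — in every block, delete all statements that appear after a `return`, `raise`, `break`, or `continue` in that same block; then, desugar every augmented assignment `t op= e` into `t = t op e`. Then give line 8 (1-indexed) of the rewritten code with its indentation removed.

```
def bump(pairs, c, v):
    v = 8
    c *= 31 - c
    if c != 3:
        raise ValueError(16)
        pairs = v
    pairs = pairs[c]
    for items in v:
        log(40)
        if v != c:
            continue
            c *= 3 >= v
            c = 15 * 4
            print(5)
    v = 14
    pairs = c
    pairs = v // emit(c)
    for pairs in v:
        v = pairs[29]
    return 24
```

Transformed code:
def bump(pairs, c, v):
    v = 8
    c = c * (31 - c)
    if c != 3:
        raise ValueError(16)
    pairs = pairs[c]
    for items in v:
        log(40)
        if v != c:
            continue
    v = 14
    pairs = c
    pairs = v // emit(c)
    for pairs in v:
        v = pairs[29]
    return 24

log(40)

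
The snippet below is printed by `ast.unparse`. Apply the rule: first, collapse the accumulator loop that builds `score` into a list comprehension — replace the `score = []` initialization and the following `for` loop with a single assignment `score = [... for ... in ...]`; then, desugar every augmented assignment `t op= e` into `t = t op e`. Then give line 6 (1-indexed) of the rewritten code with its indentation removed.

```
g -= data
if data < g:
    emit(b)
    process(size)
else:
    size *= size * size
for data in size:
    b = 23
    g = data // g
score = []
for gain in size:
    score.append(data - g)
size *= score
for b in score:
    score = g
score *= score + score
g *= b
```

Transformed code:
g = g - data
if data < g:
    emit(b)
    process(size)
else:
    size = size * (size * size)
for data in size:
    b = 23
    g = data // g
score = [data - g for gain in size]
size = size * score
for b in score:
    score = g
score = score * (score + score)
g = g * b

size = size * (size * size)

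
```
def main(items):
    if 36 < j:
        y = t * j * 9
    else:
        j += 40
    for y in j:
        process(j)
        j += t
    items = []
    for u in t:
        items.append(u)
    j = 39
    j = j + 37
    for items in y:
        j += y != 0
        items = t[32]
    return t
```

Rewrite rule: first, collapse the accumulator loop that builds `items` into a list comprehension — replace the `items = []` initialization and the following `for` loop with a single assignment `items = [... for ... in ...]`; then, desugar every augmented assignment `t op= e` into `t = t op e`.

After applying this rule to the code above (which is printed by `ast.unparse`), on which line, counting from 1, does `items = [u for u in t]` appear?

9

Transformed code:
def main(items):
    if 36 < j:
        y = t * j * 9
    else:
        j = j + 40
    for y in j:
        process(j)
        j = j + t
    items = [u for u in t]
    j = 39
    j = j + 37
    for items in y:
        j = j + (y != 0)
        items = t[32]
    return t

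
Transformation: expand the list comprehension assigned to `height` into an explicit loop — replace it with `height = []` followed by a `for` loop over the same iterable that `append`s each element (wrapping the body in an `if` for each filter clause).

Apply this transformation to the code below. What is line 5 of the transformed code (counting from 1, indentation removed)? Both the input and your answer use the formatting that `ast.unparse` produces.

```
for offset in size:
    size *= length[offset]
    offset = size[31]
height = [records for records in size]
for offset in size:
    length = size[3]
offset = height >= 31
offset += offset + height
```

Transformed code:
for offset in size:
    size *= length[offset]
    offset = size[31]
height = []
for records in size:
    height.append(records)
for offset in size:
    length = size[3]
offset = height >= 31
offset += offset + height

for records in size:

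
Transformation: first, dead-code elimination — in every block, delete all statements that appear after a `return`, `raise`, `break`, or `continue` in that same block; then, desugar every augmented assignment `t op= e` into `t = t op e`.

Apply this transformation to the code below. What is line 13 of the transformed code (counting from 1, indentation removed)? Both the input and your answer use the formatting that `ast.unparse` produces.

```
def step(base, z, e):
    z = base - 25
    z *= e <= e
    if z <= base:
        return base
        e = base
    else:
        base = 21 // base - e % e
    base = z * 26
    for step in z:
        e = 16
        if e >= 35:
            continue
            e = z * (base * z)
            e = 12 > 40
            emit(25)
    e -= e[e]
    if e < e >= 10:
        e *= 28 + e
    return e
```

e = e - e[e]

Transformed code:
def step(base, z, e):
    z = base - 25
    z = z * (e <= e)
    if z <= base:
        return base
    else:
        base = 21 // base - e % e
    base = z * 26
    for step in z:
        e = 16
        if e >= 35:
            continue
    e = e - e[e]
    if e < e >= 10:
        e = e * (28 + e)
    return e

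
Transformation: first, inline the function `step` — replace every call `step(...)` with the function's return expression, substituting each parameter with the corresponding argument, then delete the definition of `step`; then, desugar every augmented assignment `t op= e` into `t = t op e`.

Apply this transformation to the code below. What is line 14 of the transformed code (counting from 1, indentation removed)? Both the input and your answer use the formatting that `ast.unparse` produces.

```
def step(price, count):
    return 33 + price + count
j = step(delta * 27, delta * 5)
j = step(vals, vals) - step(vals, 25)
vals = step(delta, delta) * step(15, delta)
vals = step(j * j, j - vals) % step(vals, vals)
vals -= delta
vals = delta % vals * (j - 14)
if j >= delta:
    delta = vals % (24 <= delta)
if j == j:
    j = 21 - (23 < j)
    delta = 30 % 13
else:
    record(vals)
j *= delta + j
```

j = j * (delta + j)

Transformed code:
j = 33 + delta * 27 + delta * 5
j = 33 + vals + vals - (33 + vals + 25)
vals = (33 + delta + delta) * (33 + 15 + delta)
vals = (33 + j * j + (j - vals)) % (33 + vals + vals)
vals = vals - delta
vals = delta % vals * (j - 14)
if j >= delta:
    delta = vals % (24 <= delta)
if j == j:
    j = 21 - (23 < j)
    delta = 30 % 13
else:
    record(vals)
j = j * (delta + j)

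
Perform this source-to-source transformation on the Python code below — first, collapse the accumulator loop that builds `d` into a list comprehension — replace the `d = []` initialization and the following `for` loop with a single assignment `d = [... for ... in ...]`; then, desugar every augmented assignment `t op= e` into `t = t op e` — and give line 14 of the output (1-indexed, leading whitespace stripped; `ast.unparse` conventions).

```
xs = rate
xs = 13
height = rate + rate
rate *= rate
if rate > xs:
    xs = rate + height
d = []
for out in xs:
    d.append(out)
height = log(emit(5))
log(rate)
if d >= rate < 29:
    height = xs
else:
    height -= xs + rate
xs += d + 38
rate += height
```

xs = xs + (d + 38)

Transformed code:
xs = rate
xs = 13
height = rate + rate
rate = rate * rate
if rate > xs:
    xs = rate + height
d = [out for out in xs]
height = log(emit(5))
log(rate)
if d >= rate < 29:
    height = xs
else:
    height = height - (xs + rate)
xs = xs + (d + 38)
rate = rate + height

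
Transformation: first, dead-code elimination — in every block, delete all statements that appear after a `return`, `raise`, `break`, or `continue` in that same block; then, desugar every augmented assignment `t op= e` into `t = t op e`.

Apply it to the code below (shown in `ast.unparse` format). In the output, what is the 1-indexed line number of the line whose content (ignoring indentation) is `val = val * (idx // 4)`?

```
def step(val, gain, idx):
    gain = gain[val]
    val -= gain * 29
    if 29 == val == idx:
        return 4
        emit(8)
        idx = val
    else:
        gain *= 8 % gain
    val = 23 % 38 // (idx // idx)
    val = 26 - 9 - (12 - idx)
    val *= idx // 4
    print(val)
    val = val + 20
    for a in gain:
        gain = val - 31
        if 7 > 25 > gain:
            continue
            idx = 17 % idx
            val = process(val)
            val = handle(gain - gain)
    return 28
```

Transformed code:
def step(val, gain, idx):
    gain = gain[val]
    val = val - gain * 29
    if 29 == val == idx:
        return 4
    else:
        gain = gain * (8 % gain)
    val = 23 % 38 // (idx // idx)
    val = 26 - 9 - (12 - idx)
    val = val * (idx // 4)
    print(val)
    val = val + 20
    for a in gain:
        gain = val - 31
        if 7 > 25 > gain:
            continue
    return 28

10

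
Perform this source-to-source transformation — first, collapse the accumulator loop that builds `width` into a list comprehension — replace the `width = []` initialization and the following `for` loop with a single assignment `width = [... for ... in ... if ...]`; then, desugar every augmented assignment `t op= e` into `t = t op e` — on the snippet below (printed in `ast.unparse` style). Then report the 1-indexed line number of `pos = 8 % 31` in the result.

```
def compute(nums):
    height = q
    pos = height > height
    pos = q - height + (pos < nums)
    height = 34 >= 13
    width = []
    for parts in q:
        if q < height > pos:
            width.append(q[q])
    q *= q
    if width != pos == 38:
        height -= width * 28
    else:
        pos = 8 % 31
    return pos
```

Transformed code:
def compute(nums):
    height = q
    pos = height > height
    pos = q - height + (pos < nums)
    height = 34 >= 13
    width = [q[q] for parts in q if q < height > pos]
    q = q * q
    if width != pos == 38:
        height = height - width * 28
    else:
        pos = 8 % 31
    return pos

11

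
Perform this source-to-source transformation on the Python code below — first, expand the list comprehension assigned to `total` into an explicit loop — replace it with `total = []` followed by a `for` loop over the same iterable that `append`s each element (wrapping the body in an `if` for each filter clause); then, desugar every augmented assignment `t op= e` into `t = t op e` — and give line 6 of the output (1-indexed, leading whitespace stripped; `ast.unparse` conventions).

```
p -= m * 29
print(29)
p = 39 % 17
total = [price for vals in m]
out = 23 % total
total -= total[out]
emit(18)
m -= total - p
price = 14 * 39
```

Transformed code:
p = p - m * 29
print(29)
p = 39 % 17
total = []
for vals in m:
    total.append(price)
out = 23 % total
total = total - total[out]
emit(18)
m = m - (total - p)
price = 14 * 39

total.append(price)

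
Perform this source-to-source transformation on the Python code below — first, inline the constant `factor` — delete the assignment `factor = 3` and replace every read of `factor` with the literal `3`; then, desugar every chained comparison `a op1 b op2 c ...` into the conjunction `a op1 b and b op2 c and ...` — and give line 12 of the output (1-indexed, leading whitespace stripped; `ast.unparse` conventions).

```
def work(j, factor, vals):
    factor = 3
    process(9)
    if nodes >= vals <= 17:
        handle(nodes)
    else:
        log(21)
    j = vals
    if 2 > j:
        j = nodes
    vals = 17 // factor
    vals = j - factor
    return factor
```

Transformed code:
def work(j, factor, vals):
    process(9)
    if nodes >= vals and vals <= 17:
        handle(nodes)
    else:
        log(21)
    j = vals
    if 2 > j:
        j = nodes
    vals = 17 // 3
    vals = j - 3
    return 3

return 3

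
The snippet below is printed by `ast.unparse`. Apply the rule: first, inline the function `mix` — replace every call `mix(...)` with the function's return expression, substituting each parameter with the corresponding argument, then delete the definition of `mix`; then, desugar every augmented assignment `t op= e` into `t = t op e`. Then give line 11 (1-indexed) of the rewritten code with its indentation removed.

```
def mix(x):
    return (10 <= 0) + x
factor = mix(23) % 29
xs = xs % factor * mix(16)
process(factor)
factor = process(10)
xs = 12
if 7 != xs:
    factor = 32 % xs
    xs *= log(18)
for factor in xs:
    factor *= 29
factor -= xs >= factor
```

Transformed code:
factor = ((10 <= 0) + 23) % 29
xs = xs % factor * ((10 <= 0) + 16)
process(factor)
factor = process(10)
xs = 12
if 7 != xs:
    factor = 32 % xs
    xs = xs * log(18)
for factor in xs:
    factor = factor * 29
factor = factor - (xs >= factor)

factor = factor - (xs >= factor)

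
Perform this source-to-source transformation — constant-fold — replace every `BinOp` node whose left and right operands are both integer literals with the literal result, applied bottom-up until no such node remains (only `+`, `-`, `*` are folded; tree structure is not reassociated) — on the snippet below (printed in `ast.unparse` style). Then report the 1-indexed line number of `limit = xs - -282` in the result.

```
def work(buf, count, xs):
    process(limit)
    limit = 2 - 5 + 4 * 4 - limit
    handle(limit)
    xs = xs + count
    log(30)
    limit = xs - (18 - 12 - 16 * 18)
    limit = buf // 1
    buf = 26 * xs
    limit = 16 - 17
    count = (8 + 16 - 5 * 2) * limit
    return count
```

7

Transformed code:
def work(buf, count, xs):
    process(limit)
    limit = 13 - limit
    handle(limit)
    xs = xs + count
    log(30)
    limit = xs - -282
    limit = buf // 1
    buf = 26 * xs
    limit = -1
    count = 14 * limit
    return count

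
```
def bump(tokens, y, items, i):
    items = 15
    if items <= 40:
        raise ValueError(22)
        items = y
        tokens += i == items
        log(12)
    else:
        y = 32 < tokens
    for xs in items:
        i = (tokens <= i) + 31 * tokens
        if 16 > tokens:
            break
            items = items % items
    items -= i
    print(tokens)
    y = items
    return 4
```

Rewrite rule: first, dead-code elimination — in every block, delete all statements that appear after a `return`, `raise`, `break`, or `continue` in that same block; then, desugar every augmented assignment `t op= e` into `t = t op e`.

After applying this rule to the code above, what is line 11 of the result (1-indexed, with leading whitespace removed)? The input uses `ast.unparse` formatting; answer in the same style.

Transformed code:
def bump(tokens, y, items, i):
    items = 15
    if items <= 40:
        raise ValueError(22)
    else:
        y = 32 < tokens
    for xs in items:
        i = (tokens <= i) + 31 * tokens
        if 16 > tokens:
            break
    items = items - i
    print(tokens)
    y = items
    return 4

items = items - i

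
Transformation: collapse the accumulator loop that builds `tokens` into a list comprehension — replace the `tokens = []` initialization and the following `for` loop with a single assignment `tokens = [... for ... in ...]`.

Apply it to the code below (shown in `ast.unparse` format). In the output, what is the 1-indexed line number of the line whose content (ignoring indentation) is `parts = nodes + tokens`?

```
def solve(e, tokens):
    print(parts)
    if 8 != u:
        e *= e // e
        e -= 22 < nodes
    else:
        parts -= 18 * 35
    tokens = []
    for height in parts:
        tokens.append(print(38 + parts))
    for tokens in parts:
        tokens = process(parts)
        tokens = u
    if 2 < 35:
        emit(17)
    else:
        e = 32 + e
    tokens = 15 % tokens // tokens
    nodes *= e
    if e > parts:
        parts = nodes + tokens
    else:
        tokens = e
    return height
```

Transformed code:
def solve(e, tokens):
    print(parts)
    if 8 != u:
        e *= e // e
        e -= 22 < nodes
    else:
        parts -= 18 * 35
    tokens = [print(38 + parts) for height in parts]
    for tokens in parts:
        tokens = process(parts)
        tokens = u
    if 2 < 35:
        emit(17)
    else:
        e = 32 + e
    tokens = 15 % tokens // tokens
    nodes *= e
    if e > parts:
        parts = nodes + tokens
    else:
        tokens = e
    return height

19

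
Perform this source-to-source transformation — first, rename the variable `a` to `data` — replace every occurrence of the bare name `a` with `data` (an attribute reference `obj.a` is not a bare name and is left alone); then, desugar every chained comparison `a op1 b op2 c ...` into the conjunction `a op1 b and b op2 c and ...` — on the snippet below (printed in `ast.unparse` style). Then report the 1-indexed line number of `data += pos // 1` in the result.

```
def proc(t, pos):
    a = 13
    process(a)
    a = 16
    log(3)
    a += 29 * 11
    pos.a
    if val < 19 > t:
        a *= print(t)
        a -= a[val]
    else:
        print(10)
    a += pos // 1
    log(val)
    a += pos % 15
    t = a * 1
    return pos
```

Transformed code:
def proc(t, pos):
    data = 13
    process(data)
    data = 16
    log(3)
    data += 29 * 11
    pos.a
    if val < 19 and 19 > t:
        data *= print(t)
        data -= data[val]
    else:
        print(10)
    data += pos // 1
    log(val)
    data += pos % 15
    t = data * 1
    return pos

13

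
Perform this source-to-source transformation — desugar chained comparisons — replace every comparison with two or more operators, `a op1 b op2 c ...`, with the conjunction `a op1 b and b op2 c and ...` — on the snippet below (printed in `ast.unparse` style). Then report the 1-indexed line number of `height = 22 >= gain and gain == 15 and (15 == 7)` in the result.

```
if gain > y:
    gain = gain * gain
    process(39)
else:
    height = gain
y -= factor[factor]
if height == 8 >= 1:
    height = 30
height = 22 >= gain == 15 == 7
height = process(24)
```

Transformed code:
if gain > y:
    gain = gain * gain
    process(39)
else:
    height = gain
y -= factor[factor]
if height == 8 and 8 >= 1:
    height = 30
height = 22 >= gain and gain == 15 and (15 == 7)
height = process(24)

9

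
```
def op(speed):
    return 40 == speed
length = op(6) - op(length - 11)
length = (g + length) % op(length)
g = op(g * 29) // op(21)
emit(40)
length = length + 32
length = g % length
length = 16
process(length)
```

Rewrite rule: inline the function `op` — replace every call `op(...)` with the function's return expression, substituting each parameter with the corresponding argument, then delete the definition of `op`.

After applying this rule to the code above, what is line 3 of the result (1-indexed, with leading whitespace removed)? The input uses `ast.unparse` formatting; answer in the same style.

g = (40 == g * 29) // (40 == 21)

Transformed code:
length = (40 == 6) - (40 == length - 11)
length = (g + length) % (40 == length)
g = (40 == g * 29) // (40 == 21)
emit(40)
length = length + 32
length = g % length
length = 16
process(length)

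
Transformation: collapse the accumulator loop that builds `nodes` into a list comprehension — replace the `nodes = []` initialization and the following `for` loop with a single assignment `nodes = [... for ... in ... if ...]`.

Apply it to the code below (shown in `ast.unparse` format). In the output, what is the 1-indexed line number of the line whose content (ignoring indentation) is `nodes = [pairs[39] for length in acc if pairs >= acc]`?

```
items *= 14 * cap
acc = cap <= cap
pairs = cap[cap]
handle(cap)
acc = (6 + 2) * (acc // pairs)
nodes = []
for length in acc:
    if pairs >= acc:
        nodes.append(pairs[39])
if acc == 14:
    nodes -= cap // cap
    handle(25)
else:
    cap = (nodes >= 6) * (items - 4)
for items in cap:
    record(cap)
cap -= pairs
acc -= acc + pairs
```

6

Transformed code:
items *= 14 * cap
acc = cap <= cap
pairs = cap[cap]
handle(cap)
acc = (6 + 2) * (acc // pairs)
nodes = [pairs[39] for length in acc if pairs >= acc]
if acc == 14:
    nodes -= cap // cap
    handle(25)
else:
    cap = (nodes >= 6) * (items - 4)
for items in cap:
    record(cap)
cap -= pairs
acc -= acc + pairs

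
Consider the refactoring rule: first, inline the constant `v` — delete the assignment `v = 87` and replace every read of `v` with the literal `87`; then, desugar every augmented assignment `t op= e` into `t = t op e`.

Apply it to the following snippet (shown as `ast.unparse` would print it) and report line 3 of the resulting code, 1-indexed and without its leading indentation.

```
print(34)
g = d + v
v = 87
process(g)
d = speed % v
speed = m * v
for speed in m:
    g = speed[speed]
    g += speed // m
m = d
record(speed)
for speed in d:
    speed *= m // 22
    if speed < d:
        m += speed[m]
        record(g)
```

Transformed code:
print(34)
g = d + 87
process(g)
d = speed % 87
speed = m * 87
for speed in m:
    g = speed[speed]
    g = g + speed // m
m = d
record(speed)
for speed in d:
    speed = speed * (m // 22)
    if speed < d:
        m = m + speed[m]
        record(g)

process(g)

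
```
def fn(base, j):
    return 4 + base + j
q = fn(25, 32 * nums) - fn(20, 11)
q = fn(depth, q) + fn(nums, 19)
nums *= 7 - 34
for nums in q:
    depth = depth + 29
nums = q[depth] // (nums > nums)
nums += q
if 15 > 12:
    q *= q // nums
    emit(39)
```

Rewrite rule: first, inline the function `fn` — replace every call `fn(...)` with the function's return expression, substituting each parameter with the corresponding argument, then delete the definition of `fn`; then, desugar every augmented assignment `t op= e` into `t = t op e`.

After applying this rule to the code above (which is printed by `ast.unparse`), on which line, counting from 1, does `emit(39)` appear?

Transformed code:
q = 4 + 25 + 32 * nums - (4 + 20 + 11)
q = 4 + depth + q + (4 + nums + 19)
nums = nums * (7 - 34)
for nums in q:
    depth = depth + 29
nums = q[depth] // (nums > nums)
nums = nums + q
if 15 > 12:
    q = q * (q // nums)
    emit(39)

10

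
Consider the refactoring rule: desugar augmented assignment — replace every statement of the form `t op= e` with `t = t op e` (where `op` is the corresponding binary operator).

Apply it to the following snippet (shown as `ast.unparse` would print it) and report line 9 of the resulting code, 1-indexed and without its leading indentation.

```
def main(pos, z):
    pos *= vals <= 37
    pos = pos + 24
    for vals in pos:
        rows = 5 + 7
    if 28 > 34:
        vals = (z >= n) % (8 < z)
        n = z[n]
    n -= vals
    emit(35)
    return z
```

Transformed code:
def main(pos, z):
    pos = pos * (vals <= 37)
    pos = pos + 24
    for vals in pos:
        rows = 5 + 7
    if 28 > 34:
        vals = (z >= n) % (8 < z)
        n = z[n]
    n = n - vals
    emit(35)
    return z

n = n - vals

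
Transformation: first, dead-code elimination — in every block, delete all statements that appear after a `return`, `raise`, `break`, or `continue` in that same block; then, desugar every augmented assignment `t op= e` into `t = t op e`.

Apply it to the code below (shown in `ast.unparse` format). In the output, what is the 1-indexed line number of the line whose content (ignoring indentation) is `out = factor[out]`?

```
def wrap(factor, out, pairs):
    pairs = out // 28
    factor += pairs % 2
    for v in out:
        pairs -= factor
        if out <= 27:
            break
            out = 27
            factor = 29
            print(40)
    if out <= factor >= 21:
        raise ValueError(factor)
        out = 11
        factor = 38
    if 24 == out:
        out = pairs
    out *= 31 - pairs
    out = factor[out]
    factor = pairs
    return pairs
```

13

Transformed code:
def wrap(factor, out, pairs):
    pairs = out // 28
    factor = factor + pairs % 2
    for v in out:
        pairs = pairs - factor
        if out <= 27:
            break
    if out <= factor >= 21:
        raise ValueError(factor)
    if 24 == out:
        out = pairs
    out = out * (31 - pairs)
    out = factor[out]
    factor = pairs
    return pairs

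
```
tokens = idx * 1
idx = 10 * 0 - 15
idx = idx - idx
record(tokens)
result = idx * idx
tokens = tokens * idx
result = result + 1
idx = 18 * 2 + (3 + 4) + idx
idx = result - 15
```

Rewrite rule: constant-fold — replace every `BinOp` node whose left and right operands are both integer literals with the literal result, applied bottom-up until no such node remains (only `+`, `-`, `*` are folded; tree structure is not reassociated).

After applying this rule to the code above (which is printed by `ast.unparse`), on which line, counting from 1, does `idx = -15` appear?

Transformed code:
tokens = idx * 1
idx = -15
idx = idx - idx
record(tokens)
result = idx * idx
tokens = tokens * idx
result = result + 1
idx = 43 + idx
idx = result - 15

2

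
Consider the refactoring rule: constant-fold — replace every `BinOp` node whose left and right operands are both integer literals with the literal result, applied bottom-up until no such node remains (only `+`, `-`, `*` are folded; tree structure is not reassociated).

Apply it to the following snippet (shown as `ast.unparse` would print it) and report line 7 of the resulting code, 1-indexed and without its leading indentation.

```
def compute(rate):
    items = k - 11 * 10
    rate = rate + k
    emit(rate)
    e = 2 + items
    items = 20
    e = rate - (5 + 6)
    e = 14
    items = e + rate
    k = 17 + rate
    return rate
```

Transformed code:
def compute(rate):
    items = k - 110
    rate = rate + k
    emit(rate)
    e = 2 + items
    items = 20
    e = rate - 11
    e = 14
    items = e + rate
    k = 17 + rate
    return rate

e = rate - 11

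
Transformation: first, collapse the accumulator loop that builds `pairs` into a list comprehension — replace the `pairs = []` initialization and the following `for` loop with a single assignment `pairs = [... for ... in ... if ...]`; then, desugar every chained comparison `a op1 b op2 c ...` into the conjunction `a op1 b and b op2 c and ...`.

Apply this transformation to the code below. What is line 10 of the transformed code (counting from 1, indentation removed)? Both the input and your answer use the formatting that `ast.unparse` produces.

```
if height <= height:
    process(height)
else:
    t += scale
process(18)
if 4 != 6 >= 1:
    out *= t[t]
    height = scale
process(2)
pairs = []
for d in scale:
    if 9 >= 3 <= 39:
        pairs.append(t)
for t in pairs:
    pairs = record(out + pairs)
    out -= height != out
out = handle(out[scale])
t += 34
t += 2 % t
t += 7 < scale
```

pairs = [t for d in scale if 9 >= 3 and 3 <= 39]

Transformed code:
if height <= height:
    process(height)
else:
    t += scale
process(18)
if 4 != 6 and 6 >= 1:
    out *= t[t]
    height = scale
process(2)
pairs = [t for d in scale if 9 >= 3 and 3 <= 39]
for t in pairs:
    pairs = record(out + pairs)
    out -= height != out
out = handle(out[scale])
t += 34
t += 2 % t
t += 7 < scale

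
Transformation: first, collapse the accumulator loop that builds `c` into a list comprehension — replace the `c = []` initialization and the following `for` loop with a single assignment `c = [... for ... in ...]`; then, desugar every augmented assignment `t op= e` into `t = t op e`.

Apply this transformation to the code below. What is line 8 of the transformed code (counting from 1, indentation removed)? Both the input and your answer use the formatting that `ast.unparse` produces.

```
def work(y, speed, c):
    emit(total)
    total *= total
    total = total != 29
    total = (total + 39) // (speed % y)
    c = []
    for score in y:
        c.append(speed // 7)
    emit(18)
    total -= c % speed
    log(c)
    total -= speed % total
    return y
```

Transformed code:
def work(y, speed, c):
    emit(total)
    total = total * total
    total = total != 29
    total = (total + 39) // (speed % y)
    c = [speed // 7 for score in y]
    emit(18)
    total = total - c % speed
    log(c)
    total = total - speed % total
    return y

total = total - c % speed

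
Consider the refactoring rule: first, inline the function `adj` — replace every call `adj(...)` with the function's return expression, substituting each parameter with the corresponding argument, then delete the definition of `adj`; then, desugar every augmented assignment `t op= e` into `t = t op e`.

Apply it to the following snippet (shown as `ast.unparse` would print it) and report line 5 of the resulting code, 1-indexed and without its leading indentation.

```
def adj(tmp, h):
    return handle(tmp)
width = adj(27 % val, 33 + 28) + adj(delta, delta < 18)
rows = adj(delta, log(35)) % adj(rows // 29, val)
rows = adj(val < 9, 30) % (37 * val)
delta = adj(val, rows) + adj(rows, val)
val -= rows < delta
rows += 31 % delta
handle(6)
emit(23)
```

Transformed code:
width = handle(27 % val) + handle(delta)
rows = handle(delta) % handle(rows // 29)
rows = handle(val < 9) % (37 * val)
delta = handle(val) + handle(rows)
val = val - (rows < delta)
rows = rows + 31 % delta
handle(6)
emit(23)

val = val - (rows < delta)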